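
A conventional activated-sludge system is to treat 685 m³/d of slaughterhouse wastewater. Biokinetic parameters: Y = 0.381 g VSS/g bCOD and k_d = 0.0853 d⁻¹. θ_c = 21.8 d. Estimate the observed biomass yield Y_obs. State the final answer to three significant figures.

Y_obs ≈ 0.133 g VSS/g bCOD

Correct the yield for decay: Y_obs = Y/(1 + k_d θ_c) = 0.381 / (1 + 0.0853 × 21.8) = 0.381 / 2.860 = 0.1332.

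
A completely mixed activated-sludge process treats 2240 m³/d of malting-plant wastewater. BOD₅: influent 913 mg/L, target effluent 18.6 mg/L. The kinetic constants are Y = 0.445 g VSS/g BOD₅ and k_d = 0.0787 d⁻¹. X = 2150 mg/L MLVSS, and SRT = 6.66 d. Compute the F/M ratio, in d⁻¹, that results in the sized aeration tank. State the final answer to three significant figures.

F/M ≈ 0.525 d⁻¹

Rearranging the biomass balance for a CMAS with decay, V = Y·Q·ΔS·θ_c / [X·(1+k_d θ_c)] = 0.445 × 2240 × (913 − 18.6) × 6.66 / [2150 × (1 + 0.0787 × 6.66)] = 5.94×10^6 / 3277 = 1812 m³.
F/M = applied load / biomass = Q·S₀/(V·X) = 2240 × 913 / (1812 × 2150) = 0.5250 d⁻¹.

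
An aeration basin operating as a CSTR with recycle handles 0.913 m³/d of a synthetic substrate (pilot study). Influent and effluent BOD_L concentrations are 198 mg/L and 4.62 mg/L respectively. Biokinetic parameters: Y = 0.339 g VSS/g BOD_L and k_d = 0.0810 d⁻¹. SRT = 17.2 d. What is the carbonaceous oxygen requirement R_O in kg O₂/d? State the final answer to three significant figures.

Y_obs = Y / (1 + k_d θ_c) = 0.339 / (1 + 0.0810 × 17.2) = 0.339 / 2.393 = 0.1417.
Q·(S₀ − S) = 0.913 × (198 − 4.62) × 10⁻³ = 0.1766 kg/d removed.
Net sludge production P_X = 0.1417 × 0.1766 = 0.02501 kg VSS/d.
R_O = Q·(S₀ − S) − 1.42·P_X = 0.1766 − 1.42 × 0.02501 = 0.1410 kg O₂/d.

R_O ≈ 0.141 kg O₂/d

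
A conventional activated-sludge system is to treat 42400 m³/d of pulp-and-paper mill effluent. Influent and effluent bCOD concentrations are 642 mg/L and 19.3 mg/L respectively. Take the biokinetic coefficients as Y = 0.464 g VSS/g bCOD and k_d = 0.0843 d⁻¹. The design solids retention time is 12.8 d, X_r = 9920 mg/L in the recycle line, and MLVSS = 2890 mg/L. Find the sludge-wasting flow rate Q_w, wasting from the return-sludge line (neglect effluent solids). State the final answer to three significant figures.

Steady-state biomass mass balance: V·X·(1 + k_d·θ_c) = Y·Q·(S₀ − S)·θ_c, so V = 0.464 × 42400 × (642 − 19.3) × 12.8 / [2890 × (1 + 0.0843 × 12.8)] = 1.57×10^8 / 6008 = 26098 m³.
θ_c = V·X/(Q_w·X_r) when wasting from the recycle, so Q_w = V·X/(θ_c·X_r) = 26098 × 2890 / (12.8 × 9920) = 594.0 m³/d.

Q_w ≈ 594 m³/d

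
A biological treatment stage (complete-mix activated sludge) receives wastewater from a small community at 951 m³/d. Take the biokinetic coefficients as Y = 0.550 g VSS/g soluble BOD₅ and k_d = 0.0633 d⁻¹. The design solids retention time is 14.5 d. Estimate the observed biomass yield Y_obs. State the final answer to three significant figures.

Observed yield with endogenous decay: Y_obs = Y / (1 + k_d·θ_c) = 0.550 / (1 + 0.0633 × 14.5) = 0.550 / 1.918 = 0.2868 g VSS/g soluble BOD₅.

Y_obs ≈ 0.287 g VSS/g soluble BOD₅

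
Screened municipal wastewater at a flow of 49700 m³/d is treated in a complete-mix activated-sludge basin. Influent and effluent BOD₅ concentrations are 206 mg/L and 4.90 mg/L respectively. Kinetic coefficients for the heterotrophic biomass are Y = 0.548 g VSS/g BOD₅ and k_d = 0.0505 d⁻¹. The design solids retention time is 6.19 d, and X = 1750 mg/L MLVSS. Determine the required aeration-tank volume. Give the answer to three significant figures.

V ≈ 14800 m³

From the SRT design equation V = Y Q (S₀−S) θ_c / [X (1 + k_d θ_c)] = 0.548 × 49700 × (206 − 4.90) × 6.19 / [1750 × (1 + 0.0505 × 6.19)] = 3.39×10^7 / 2297 = 14759 m³.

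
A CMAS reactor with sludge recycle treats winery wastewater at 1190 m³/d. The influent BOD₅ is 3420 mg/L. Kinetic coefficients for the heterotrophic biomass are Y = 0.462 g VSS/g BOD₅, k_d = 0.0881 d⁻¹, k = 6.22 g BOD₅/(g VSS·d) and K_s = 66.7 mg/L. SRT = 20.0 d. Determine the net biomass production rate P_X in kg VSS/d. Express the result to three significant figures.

P_X ≈ 680 kg VSS/d

Effluent substrate depends only on kinetics and SRT: S = K_s(1 + k_d θ_c) / [θ_c(Yk − k_d) − 1] = 66.7 × (1 + 0.0881 × 20.0) / [20.0 × (0.462 × 6.22 − 0.0881) − 1] = 184.2 / 54.71 = 3.367 mg/L.
Y_obs = Y / (1 + k_d θ_c) = 0.462 / (1 + 0.0881 × 20.0) = 0.462 / 2.762 = 0.1673.
Substrate removed = Q·(S₀ − S) = 1190 m³/d × (3420 − 3.37) g/m³ = 4.07×10^6 g/d = 4066 kg/d.
P_X = Y_obs · Q(S₀ − S) = 0.1673 × 4066 = 680.1 kg VSS/d.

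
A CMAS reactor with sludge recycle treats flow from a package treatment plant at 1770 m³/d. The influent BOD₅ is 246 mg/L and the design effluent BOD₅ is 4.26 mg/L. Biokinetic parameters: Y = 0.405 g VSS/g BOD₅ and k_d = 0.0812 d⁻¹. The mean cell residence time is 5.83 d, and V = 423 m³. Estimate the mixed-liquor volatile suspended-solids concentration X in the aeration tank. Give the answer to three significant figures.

X ≈ 1620 mg/L

X = Y·Q·ΔS·θ_c / [V·(1 + k_d θ_c)] = 0.405 × 1770 × (246 − 4.26) × 5.83 / [423 × (1 + 0.0812 × 5.83)] = 1621 mg/L.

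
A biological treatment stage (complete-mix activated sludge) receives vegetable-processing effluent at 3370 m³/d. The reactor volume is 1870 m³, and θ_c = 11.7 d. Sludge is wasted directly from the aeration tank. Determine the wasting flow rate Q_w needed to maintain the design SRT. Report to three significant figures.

Q_w ≈ 160 m³/d

For wasting at MLVSS concentration, Q_w = V/θ_c = 1870/11.7 = 159.8 m³/d.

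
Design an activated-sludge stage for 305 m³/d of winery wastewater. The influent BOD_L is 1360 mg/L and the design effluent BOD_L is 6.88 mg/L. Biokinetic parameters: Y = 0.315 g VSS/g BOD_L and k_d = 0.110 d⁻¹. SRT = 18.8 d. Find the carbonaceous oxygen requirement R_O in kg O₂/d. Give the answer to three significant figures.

R_O ≈ 353 kg O₂/d

Y_obs = Y / (1 + k_d θ_c) = 0.315 / (1 + 0.110 × 18.8) = 0.315 / 3.068 = 0.1027.
ΔS = 1360 − 6.88 = 1353 mg/L, so the substrate removal rate is 305 × 1353/1000 = 412.7 kg BOD_L/d.
Biomass synthesised: P_X = Y_obs × 412.7 = 42.37 kg VSS/d.
Carbonaceous O₂ demand = substrate oxidised − cell-mass equivalent = 412.7 − 1.42 × 42.37 = 352.5 kg O₂/d.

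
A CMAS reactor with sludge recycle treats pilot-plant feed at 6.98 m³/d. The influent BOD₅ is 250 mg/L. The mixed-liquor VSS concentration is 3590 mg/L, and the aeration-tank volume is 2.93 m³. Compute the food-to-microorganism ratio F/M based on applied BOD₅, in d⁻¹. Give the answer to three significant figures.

F/M = Q·S₀ / (V·X) = 6.98 × 250 / (2.930 × 3590) = 0.1659 g BOD₅·(g VSS·d)⁻¹.

F/M ≈ 0.166 d⁻¹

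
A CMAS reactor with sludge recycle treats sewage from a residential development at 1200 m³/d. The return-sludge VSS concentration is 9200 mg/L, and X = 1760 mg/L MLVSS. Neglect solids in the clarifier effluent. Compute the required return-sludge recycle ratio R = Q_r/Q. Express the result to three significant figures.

Mass balance around the secondary clarifier (neglecting effluent solids): R = X / (X_r − X) = 1760 / (9200 − 1760) = 0.2366.

R ≈ 0.237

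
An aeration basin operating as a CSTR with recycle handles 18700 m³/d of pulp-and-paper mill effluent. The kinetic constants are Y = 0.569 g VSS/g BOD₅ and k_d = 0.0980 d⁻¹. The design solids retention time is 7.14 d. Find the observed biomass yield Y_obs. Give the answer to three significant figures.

Correct the yield for decay: Y_obs = Y/(1 + k_d θ_c) = 0.569 / (1 + 0.0980 × 7.14) = 0.569 / 1.700 = 0.3348.

Y_obs ≈ 0.335 g VSS/g BOD₅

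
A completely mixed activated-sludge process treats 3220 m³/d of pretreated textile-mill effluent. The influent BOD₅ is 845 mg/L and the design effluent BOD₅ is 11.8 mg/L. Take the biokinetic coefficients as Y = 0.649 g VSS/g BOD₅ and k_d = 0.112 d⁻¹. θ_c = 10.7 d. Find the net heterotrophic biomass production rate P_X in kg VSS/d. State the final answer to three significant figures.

Y_obs = Y / (1 + k_d θ_c) = 0.649 / (1 + 0.112 × 10.7) = 0.649 / 2.198 = 0.2952.
Mass of BOD₅ removed per day: Q(S₀ − S) = 3220 × 833.2 g/m³ = 2683 kg/d.
Net biomass production P_X = Y_obs × Q·(S₀ − S) = 0.2952 × 2683 = 792.0 kg VSS/d.

P_X ≈ 792 kg VSS/d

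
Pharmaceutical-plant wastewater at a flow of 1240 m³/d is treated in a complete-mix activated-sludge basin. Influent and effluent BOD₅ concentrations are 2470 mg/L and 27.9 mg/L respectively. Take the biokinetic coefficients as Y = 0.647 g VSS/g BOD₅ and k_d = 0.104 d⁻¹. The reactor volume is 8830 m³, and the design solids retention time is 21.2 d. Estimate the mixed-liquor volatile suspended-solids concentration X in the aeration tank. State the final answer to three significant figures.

X ≈ 1470 mg/L

From V·X·(1 + k_d·θ_c) = Y·Q·(S₀ − S)·θ_c: X = 0.647 × 1240 × (2470 − 27.9) × 21.2 / [8830 × (1 + 0.104 × 21.2)] = 1468 mg/L.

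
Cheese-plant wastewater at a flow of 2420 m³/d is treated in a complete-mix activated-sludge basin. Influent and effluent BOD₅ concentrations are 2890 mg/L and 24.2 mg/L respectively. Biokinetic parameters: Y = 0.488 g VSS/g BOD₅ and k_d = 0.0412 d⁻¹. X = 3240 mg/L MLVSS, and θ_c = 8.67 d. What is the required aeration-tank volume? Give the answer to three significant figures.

Rearranging the biomass balance for a CMAS with decay, V = Y·Q·ΔS·θ_c / [X·(1+k_d θ_c)] = 0.488 × 2420 × (2890 − 24.2) × 8.67 / [3240 × (1 + 0.0412 × 8.67)] = 2.93×10^7 / 4397 = 6673 m³.

V ≈ 6670 m³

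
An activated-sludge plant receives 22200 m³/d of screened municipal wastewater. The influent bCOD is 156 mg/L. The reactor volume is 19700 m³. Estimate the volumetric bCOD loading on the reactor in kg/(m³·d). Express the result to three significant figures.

L_v = Q S₀ / V = 22200 × 156 × 10⁻³ / 19700 = 0.1758 kg/(m³·d).

L_v ≈ 0.176 kg bCOD/(m³·d)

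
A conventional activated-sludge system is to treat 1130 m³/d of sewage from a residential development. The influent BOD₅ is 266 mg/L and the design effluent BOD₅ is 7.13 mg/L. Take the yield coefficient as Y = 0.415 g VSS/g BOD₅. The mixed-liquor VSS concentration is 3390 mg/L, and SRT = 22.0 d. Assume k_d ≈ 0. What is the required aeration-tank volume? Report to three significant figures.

V·X = Y·Q·ΔS·θ_c gives V = 0.415 × 1130 × (266 − 7.13) × 22.0 / 3390 = 787.8 m³.

V ≈ 788 m³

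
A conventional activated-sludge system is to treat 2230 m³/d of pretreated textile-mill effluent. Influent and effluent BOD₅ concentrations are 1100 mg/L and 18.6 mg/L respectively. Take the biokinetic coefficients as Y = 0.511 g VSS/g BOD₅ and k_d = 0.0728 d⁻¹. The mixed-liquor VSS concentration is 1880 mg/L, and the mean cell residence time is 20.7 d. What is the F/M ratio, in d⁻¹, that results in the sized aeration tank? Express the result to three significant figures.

From the SRT design equation V = Y Q (S₀−S) θ_c / [X (1 + k_d θ_c)] = 0.511 × 2230 × (1100 − 18.6) × 20.7 / [1880 × (1 + 0.0728 × 20.7)] = 2.55×10^7 / 4713 = 5412 m³.
F/M = applied load / biomass = Q·S₀/(V·X) = 2230 × 1100 / (5412 × 1880) = 0.2411 d⁻¹.

F/M ≈ 0.241 d⁻¹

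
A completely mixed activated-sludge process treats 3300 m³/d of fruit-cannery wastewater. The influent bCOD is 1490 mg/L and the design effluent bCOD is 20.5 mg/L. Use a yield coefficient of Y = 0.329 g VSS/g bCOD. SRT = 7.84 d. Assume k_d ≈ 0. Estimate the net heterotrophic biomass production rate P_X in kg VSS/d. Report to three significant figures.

P_X ≈ 1600 kg VSS/d

With endogenous decay neglected, the observed yield equals the true yield: Y_obs = Y = 0.329 g VSS/g bCOD.
Substrate removed = Q·(S₀ − S) = 3300 m³/d × (1490 − 20.5) g/m³ = 4.85×10^6 g/d = 4849 kg/d.
Biomass produced: P_X = Y_obs·Q·ΔS = 0.3290 × 4849 ≈ 1595 kg VSS/d.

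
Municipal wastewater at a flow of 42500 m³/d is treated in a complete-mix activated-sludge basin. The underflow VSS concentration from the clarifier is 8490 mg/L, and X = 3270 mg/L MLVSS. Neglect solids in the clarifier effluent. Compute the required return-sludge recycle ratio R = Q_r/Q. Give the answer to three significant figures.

R ≈ 0.626

Mass balance around the secondary clarifier (neglecting effluent solids): R = X / (X_r − X) = 3270 / (8490 − 3270) = 0.6264.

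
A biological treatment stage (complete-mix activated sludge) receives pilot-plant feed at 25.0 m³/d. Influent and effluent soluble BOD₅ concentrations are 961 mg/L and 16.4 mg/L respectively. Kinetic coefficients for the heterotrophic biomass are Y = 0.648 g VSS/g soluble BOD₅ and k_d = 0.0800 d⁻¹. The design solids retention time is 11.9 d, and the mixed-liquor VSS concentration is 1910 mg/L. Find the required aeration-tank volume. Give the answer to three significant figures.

V ≈ 48.8 m³

Steady-state biomass mass balance: V·X·(1 + k_d·θ_c) = Y·Q·(S₀ − S)·θ_c, so V = 0.648 × 25.0 × (961 − 16.4) × 11.9 / [1910 × (1 + 0.0800 × 11.9)] = 1.82×10^5 / 3728 = 48.84 m³.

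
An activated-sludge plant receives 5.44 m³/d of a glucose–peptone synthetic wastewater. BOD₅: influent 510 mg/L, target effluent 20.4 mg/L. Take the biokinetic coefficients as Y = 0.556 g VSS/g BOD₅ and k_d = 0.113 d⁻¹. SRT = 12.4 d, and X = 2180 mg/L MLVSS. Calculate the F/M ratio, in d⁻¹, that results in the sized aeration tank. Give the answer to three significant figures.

Rearranging the biomass balance for a CMAS with decay, V = Y·Q·ΔS·θ_c / [X·(1+k_d θ_c)] = 0.556 × 5.44 × (510 − 20.4) × 12.4 / [2180 × (1 + 0.113 × 12.4)] = 1.84×10^4 / 5235 = 3.508 m³.
Food-to-microorganism ratio F/M = Q S₀ / (V X) = 5.44 × 510 / (3.508 × 2180) = 0.3628 d⁻¹.

F/M ≈ 0.363 d⁻¹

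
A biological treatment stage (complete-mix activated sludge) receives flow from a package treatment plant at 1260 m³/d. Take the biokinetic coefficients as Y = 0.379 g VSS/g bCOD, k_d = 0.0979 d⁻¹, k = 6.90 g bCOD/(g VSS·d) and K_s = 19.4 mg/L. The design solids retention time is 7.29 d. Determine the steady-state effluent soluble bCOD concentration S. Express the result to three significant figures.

S ≈ 1.92 mg/L

From the Monod/SRT balance for a CMAS, S = K_s·(1+k_d θ_c)/[θ_c·(Y k − k_d) − 1] = 19.4 × (1 + 0.0979 × 7.29) / [7.29 × (0.379 × 6.90 − 0.0979) − 1] = 33.25 / 17.35 = 1.916 mg/L.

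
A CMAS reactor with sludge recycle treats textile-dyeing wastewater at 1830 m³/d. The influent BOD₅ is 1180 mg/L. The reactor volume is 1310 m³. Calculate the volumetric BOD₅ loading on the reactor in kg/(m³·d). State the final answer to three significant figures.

L_v ≈ 1.65 kg BOD₅/(m³·d)

L_v = Q S₀ / V = 1830 × 1180 × 10⁻³ / 1310 = 1.648 kg/(m³·d).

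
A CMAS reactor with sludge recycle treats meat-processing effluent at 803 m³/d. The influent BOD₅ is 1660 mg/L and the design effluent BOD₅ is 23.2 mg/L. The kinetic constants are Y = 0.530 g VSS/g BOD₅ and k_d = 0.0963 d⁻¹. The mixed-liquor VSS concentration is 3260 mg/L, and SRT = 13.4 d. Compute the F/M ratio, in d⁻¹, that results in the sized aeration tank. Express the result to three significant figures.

F/M ≈ 0.327 d⁻¹

Rearranging the biomass balance for a CMAS with decay, V = Y·Q·ΔS·θ_c / [X·(1+k_d θ_c)] = 0.530 × 803 × (1660 − 23.2) × 13.4 / [3260 × (1 + 0.0963 × 13.4)] = 9.33×10^6 / 7467 = 1250 m³.
F/M = applied load / biomass = Q·S₀/(V·X) = 803 × 1660 / (1250 × 3260) = 0.3271 d⁻¹.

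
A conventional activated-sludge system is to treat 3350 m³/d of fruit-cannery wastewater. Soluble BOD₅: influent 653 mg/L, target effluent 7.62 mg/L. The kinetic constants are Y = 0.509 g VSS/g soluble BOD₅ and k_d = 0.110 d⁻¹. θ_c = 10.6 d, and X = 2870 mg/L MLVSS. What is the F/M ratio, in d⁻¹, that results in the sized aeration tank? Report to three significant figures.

Rearranging the biomass balance for a CMAS with decay, V = Y·Q·ΔS·θ_c / [X·(1+k_d θ_c)] = 0.509 × 3350 × (653 − 7.62) × 10.6 / [2870 × (1 + 0.110 × 10.6)] = 1.17×10^7 / 6216 = 1876 m³.
Food-to-microorganism ratio F/M = Q S₀ / (V X) = 3350 × 653 / (1876 × 2870) = 0.4062 d⁻¹.

F/M ≈ 0.406 d⁻¹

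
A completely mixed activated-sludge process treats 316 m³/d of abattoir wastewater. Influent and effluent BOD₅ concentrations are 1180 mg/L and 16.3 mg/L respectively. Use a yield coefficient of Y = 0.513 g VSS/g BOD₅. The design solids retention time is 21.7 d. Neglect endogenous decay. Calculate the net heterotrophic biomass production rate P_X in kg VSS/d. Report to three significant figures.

With endogenous decay neglected, the observed yield equals the true yield: Y_obs = Y = 0.513 g VSS/g BOD₅.
Substrate removed = Q·(S₀ − S) = 316 m³/d × (1180 − 16.3) g/m³ = 3.68×10^5 g/d = 367.7 kg/d.
P_X = Y_obs · Q(S₀ − S) = 0.5130 × 367.7 = 188.6 kg VSS/d.

P_X ≈ 189 kg VSS/d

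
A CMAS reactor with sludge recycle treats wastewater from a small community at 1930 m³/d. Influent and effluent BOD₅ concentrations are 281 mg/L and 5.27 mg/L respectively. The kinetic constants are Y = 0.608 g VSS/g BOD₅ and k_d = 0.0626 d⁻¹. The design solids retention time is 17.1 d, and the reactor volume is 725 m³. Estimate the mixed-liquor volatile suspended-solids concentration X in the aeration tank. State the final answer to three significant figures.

X = Y·Q·ΔS·θ_c / [V·(1 + k_d θ_c)] = 0.608 × 1930 × (281 − 5.27) × 17.1 / [725 × (1 + 0.0626 × 17.1)] = 3686 mg/L.

X ≈ 3690 mg/L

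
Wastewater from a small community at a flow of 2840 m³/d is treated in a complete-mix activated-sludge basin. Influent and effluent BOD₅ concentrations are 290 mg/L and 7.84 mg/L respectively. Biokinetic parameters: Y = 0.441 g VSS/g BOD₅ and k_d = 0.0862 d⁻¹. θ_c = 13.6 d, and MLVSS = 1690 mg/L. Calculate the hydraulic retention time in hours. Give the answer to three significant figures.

τ ≈ 11.1 h

From the SRT design equation V = Y Q (S₀−S) θ_c / [X (1 + k_d θ_c)] = 0.441 × 2840 × (290 − 7.84) × 13.6 / [1690 × (1 + 0.0862 × 13.6)] = 4.81×10^6 / 3671 = 1309 m³.
Hydraulic retention time τ = V/Q = 1309 / 2840 = 0.4610 d = 11.06 h.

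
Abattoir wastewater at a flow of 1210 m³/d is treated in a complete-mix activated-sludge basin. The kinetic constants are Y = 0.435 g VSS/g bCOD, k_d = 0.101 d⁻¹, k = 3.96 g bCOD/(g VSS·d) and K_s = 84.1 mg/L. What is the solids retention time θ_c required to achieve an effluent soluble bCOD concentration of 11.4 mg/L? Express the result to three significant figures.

θ_c ≈ 9.56 d

Specific growth rate at S = 11.4 mg/L: μ = YkS/(K_s+S) = 0.435·3.96·11.4/(84.1+11.4) = 0.2056 d⁻¹.
1/θ_c = 0.2056 − 0.101 = 0.1046 d⁻¹, so θ_c = 9.558 d.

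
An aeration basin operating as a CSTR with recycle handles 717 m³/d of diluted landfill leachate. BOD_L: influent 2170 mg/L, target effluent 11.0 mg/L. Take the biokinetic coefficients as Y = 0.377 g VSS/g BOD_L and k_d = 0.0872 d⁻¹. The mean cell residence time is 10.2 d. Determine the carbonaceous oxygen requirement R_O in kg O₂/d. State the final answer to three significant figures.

R_O ≈ 1110 kg O₂/d

Observed yield with endogenous decay: Y_obs = Y / (1 + k_d·θ_c) = 0.377 / (1 + 0.0872 × 10.2) = 0.377 / 1.889 = 0.1995 g VSS/g BOD_L.
Mass of BOD_L removed per day: Q(S₀ − S) = 717 × 2159 g/m³ = 1548 kg/d.
Biomass synthesised: P_X = Y_obs × 1548 = 308.9 kg VSS/d.
R_O = Q·(S₀ − S) − 1.42·P_X = 1548 − 1.42 × 308.9 = 1109 kg O₂/d.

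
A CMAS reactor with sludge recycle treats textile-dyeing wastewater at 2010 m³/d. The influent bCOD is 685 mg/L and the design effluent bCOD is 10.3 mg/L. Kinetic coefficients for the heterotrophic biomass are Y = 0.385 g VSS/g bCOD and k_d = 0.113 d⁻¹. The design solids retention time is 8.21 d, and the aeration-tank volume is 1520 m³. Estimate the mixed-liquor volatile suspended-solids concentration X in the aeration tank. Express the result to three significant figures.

X ≈ 1460 mg/L

From V·X·(1 + k_d·θ_c) = Y·Q·(S₀ − S)·θ_c: X = 0.385 × 2010 × (685 − 10.3) × 8.21 / [1520 × (1 + 0.113 × 8.21)] = 1463 mg/L.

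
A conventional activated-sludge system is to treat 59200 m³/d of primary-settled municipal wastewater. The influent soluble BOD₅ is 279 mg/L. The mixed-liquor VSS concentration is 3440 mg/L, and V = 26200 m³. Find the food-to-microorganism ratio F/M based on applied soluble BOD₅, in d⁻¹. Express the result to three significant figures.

F/M ≈ 0.183 d⁻¹

F/M = applied load / biomass = Q·S₀/(V·X) = 59200 × 279 / (26200 × 3440) = 0.1833 d⁻¹.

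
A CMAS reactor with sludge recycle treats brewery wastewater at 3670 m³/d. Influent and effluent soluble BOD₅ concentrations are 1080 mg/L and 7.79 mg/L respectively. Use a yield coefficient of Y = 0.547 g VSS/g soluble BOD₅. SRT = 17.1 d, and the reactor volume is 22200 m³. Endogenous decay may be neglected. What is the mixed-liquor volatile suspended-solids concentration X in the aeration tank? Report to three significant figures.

X ≈ 1660 mg/L

X = Y·Q·ΔS·θ_c / V = 0.547 × 3670 × (1080 − 7.79) × 17.1 / 22200 = 1658 mg/L.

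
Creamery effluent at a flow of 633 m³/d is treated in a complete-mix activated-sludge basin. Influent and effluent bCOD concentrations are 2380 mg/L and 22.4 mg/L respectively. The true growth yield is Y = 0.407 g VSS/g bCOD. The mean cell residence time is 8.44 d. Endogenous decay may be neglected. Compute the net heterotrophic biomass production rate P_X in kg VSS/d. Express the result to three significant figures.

P_X ≈ 607 kg VSS/d

No decay correction is needed, so Y_obs = Y = 0.407.
Mass of bCOD removed per day: Q(S₀ − S) = 633 × 2358 g/m³ = 1492 kg/d.
Net biomass production P_X = Y_obs × Q·(S₀ − S) = 0.4070 × 1492 = 607.4 kg VSS/d.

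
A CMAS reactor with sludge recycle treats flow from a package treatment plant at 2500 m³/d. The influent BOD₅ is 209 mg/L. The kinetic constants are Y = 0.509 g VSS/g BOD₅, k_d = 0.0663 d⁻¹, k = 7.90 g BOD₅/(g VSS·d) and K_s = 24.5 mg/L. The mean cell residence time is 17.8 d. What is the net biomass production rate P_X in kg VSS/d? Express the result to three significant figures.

From the Monod/SRT balance for a CMAS, S = K_s·(1+k_d θ_c)/[θ_c·(Y k − k_d) − 1] = 24.5 × (1 + 0.0663 × 17.8) / [17.8 × (0.509 × 7.90 − 0.0663) − 1] = 53.41 / 69.40 = 0.7697 mg/L.
The observed yield is Y_obs = Y/(1 + k_d·θ_c) = 0.509 / (1 + 0.0663 × 17.8) = 0.509 / 2.180 = 0.2335 g VSS per g BOD₅ removed.
Q·(S₀ − S) = 2500 × (209 − 0.770) × 10⁻³ = 520.6 kg/d removed.
P_X = Y_obs · Q(S₀ − S) = 0.2335 × 520.6 = 121.5 kg VSS/d.

P_X ≈ 122 kg VSS/d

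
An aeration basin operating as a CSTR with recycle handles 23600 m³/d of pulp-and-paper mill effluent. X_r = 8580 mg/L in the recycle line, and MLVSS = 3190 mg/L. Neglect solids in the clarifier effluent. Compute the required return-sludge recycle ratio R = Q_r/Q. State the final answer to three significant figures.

R ≈ 0.592

Mass balance around the secondary clarifier (neglecting effluent solids): R = X / (X_r − X) = 3190 / (8580 − 3190) = 0.5918.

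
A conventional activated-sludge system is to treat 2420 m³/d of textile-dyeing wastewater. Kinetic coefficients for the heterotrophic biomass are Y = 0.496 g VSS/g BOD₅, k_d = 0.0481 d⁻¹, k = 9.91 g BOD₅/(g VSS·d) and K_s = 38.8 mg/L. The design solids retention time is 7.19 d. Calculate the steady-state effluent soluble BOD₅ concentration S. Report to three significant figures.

For a completely mixed reactor with recycle the Lawrence–McCarty relation gives S = K_s·(1 + k_d·θ_c) / [θ_c·(Y·k − k_d) − 1] = 38.8 × (1 + 0.0481 × 7.19) / [7.19 × (0.496 × 9.91 − 0.0481) − 1] = 52.22 / 34.00 = 1.536 mg/L.

S ≈ 1.54 mg/L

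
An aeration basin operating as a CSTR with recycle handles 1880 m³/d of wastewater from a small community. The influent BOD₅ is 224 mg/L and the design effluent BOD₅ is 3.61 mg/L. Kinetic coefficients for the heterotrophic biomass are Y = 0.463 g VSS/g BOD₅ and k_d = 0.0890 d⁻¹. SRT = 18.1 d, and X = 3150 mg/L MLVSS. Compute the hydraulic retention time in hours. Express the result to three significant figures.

Rearranging the biomass balance for a CMAS with decay, V = Y·Q·ΔS·θ_c / [X·(1+k_d θ_c)] = 0.463 × 1880 × (224 − 3.61) × 18.1 / [3150 × (1 + 0.0890 × 18.1)] = 3.47×10^6 / 8224 = 422.2 m³.
HRT = V/Q = 422.2 m³ / 1880 m³·d⁻¹ = 0.2246 d × 24 = 5.390 h.

τ ≈ 5.39 h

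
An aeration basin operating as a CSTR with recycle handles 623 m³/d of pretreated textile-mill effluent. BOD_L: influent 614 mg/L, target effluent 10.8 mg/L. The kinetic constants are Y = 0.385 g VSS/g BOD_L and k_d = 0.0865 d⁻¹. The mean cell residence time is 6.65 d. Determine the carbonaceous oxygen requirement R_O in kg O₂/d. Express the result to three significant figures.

R_O ≈ 245 kg O₂/d

Observed yield with endogenous decay: Y_obs = Y / (1 + k_d·θ_c) = 0.385 / (1 + 0.0865 × 6.65) = 0.385 / 1.575 = 0.2444 g VSS/g BOD_L.
Mass of BOD_L removed per day: Q(S₀ − S) = 623 × 603.2 g/m³ = 375.8 kg/d.
P_X = Y_obs·Q·(S₀ − S) = 0.2444 × 375.8 = 91.85 kg VSS/d.
R_O = Q·ΔS − 1.42 P_X = 375.8 − 130.4 = 245.4 kg O₂/d.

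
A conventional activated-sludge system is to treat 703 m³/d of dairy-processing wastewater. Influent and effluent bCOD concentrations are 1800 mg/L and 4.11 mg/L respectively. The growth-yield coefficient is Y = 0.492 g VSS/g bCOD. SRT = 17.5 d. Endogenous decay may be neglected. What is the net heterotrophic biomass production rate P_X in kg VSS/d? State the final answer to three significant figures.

P_X ≈ 621 kg VSS/d

No decay correction is needed, so Y_obs = Y = 0.492.
Substrate removed = Q·(S₀ − S) = 703 m³/d × (1800 − 4.11) g/m³ = 1.26×10^6 g/d = 1263 kg/d.
P_X = Y_obs · Q(S₀ − S) = 0.4920 × 1263 = 621.2 kg VSS/d.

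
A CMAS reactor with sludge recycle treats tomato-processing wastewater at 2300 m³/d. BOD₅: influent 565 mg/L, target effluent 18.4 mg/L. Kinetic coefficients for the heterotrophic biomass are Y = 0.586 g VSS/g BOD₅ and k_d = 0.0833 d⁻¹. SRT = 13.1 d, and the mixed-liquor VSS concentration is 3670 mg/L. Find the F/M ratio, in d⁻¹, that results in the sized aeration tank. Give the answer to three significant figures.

From the SRT design equation V = Y Q (S₀−S) θ_c / [X (1 + k_d θ_c)] = 0.586 × 2300 × (565 − 18.4) × 13.1 / [3670 × (1 + 0.0833 × 13.1)] = 9.65×10^6 / 7675 = 1257 m³.
Food-to-microorganism ratio F/M = Q S₀ / (V X) = 2300 × 565 / (1257 × 3670) = 0.2816 d⁻¹.

F/M ≈ 0.282 d⁻¹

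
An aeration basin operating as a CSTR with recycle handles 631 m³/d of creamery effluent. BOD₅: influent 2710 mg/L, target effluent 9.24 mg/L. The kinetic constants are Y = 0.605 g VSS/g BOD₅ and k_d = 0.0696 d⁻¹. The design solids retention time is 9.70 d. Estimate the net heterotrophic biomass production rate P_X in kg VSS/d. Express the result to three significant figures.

Correct the yield for decay: Y_obs = Y/(1 + k_d θ_c) = 0.605 / (1 + 0.0696 × 9.70) = 0.605 / 1.675 = 0.3612.
Substrate removed = Q·(S₀ − S) = 631 m³/d × (2710 − 9.24) g/m³ = 1.7×10^6 g/d = 1704 kg/d.
So the net sludge growth is P_X = 0.3612 × 1704 = 615.5 kg VSS/d.

P_X ≈ 615 kg VSS/d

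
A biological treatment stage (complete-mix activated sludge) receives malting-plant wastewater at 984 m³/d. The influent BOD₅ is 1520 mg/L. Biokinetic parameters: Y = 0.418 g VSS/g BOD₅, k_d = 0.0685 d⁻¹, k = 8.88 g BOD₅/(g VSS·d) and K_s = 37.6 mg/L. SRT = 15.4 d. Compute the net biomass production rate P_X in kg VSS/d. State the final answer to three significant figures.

P_X ≈ 304 kg VSS/d

From the Monod/SRT balance for a CMAS, S = K_s·(1+k_d θ_c)/[θ_c·(Y k − k_d) − 1] = 37.6 × (1 + 0.0685 × 15.4) / [15.4 × (0.418 × 8.88 − 0.0685) − 1] = 77.26 / 55.11 = 1.402 mg/L.
Y_obs = Y / (1 + k_d θ_c) = 0.418 / (1 + 0.0685 × 15.4) = 0.418 / 2.055 = 0.2034.
ΔS = 1520 − 1.40 = 1519 mg/L, so the substrate removal rate is 984 × 1519/1000 = 1494 kg BOD₅/d.
So the net sludge growth is P_X = 0.2034 × 1494 = 304.0 kg VSS/d.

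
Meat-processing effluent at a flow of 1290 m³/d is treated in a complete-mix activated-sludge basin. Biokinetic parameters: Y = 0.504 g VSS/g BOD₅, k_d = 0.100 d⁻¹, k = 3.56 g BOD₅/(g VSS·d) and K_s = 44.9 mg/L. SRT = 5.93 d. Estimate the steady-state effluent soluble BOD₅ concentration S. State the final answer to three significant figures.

S ≈ 7.91 mg/L

From the Monod/SRT balance for a CMAS, S = K_s·(1+k_d θ_c)/[θ_c·(Y k − k_d) − 1] = 44.9 × (1 + 0.100 × 5.93) / [5.93 × (0.504 × 3.56 − 0.100) − 1] = 71.53 / 9.047 = 7.906 mg/L.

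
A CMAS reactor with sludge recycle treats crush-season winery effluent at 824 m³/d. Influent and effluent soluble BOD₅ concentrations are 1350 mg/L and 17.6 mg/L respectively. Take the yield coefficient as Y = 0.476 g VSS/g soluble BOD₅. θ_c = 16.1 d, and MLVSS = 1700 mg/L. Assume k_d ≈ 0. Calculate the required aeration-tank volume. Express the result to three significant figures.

With k_d = 0 the design equation reduces to V = Y Q (S₀−S) θ_c / X = 0.476 × 824 × (1350 − 17.6) × 16.1 / 1700 = 4949 m³.

V ≈ 4950 m³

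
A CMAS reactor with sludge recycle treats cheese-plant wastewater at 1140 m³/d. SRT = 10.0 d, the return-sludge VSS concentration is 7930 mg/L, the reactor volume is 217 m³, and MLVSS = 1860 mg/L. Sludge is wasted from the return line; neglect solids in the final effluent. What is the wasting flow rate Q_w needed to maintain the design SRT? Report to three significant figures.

Q_w ≈ 5.09 m³/d

Wasting from the return line (neglecting effluent solids): Q_w = V·X / (θ_c·X_r) = 217.0 × 1860 / (10.0 × 7930) = 5.090 m³/d.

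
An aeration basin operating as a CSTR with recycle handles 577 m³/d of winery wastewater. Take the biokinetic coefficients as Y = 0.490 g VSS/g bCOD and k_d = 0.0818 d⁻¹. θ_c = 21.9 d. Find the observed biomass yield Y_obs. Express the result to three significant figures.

Correct the yield for decay: Y_obs = Y/(1 + k_d θ_c) = 0.490 / (1 + 0.0818 × 21.9) = 0.490 / 2.791 = 0.1755.

Y_obs ≈ 0.176 g VSS/g bCOD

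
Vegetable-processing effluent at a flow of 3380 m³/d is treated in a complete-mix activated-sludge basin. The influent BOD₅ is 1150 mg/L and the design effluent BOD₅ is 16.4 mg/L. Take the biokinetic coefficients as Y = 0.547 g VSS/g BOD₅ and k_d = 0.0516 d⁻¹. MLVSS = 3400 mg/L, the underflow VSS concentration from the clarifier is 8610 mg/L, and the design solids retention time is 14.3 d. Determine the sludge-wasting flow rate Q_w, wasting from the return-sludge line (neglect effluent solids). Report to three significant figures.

Q_w ≈ 140 m³/d

Steady-state biomass mass balance: V·X·(1 + k_d·θ_c) = Y·Q·(S₀ − S)·θ_c, so V = 0.547 × 3380 × (1150 − 16.4) × 14.3 / [3400 × (1 + 0.0516 × 14.3)] = 3×10^7 / 5909 = 5072 m³.
Wasting from the return line (neglecting effluent solids): Q_w = V·X / (θ_c·X_r) = 5072 × 3400 / (14.3 × 8610) = 140.1 m³/d.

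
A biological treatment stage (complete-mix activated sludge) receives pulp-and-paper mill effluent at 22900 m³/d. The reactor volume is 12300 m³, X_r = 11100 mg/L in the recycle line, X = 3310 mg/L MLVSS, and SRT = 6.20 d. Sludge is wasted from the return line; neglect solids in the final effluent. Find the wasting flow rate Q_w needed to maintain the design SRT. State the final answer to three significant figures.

Q_w ≈ 592 m³/d

Q_w = (V·X)/(θ_c X_r) = 12300 × 3310 / (6.20 × 11100) = 591.6 m³/d.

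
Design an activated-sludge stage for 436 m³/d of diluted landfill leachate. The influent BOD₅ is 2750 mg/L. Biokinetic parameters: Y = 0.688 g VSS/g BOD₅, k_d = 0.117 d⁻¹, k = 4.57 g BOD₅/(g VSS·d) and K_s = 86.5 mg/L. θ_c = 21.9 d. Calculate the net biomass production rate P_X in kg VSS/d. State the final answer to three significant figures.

P_X ≈ 231 kg VSS/d

Effluent substrate depends only on kinetics and SRT: S = K_s(1 + k_d θ_c) / [θ_c(Yk − k_d) − 1] = 86.5 × (1 + 0.117 × 21.9) / [21.9 × (0.688 × 4.57 − 0.117) − 1] = 308.1 / 65.29 = 4.719 mg/L.
Observed yield with endogenous decay: Y_obs = Y / (1 + k_d·θ_c) = 0.688 / (1 + 0.117 × 21.9) = 0.688 / 3.562 = 0.1931 g VSS/g BOD₅.
Mass of BOD₅ removed per day: Q(S₀ − S) = 436 × 2745 g/m³ = 1197 kg/d.
Biomass produced: P_X = Y_obs·Q·ΔS = 0.1931 × 1197 ≈ 231.2 kg VSS/d.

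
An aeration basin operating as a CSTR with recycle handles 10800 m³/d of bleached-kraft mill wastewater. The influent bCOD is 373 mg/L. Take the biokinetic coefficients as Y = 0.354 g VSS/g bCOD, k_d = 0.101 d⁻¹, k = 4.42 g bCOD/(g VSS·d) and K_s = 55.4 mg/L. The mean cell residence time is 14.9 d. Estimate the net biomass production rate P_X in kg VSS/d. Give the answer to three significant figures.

For a completely mixed reactor with recycle the Lawrence–McCarty relation gives S = K_s·(1 + k_d·θ_c) / [θ_c·(Y·k − k_d) − 1] = 55.4 × (1 + 0.101 × 14.9) / [14.9 × (0.354 × 4.42 − 0.101) − 1] = 138.8 / 20.81 = 6.669 mg/L.
The observed yield is Y_obs = Y/(1 + k_d·θ_c) = 0.354 / (1 + 0.101 × 14.9) = 0.354 / 2.505 = 0.1413 g VSS per g bCOD removed.
Substrate removed = Q·(S₀ − S) = 10800 m³/d × (373 − 6.67) g/m³ = 3.96×10^6 g/d = 3956 kg/d.
So the net sludge growth is P_X = 0.1413 × 3956 = 559.1 kg VSS/d.

P_X ≈ 559 kg VSS/d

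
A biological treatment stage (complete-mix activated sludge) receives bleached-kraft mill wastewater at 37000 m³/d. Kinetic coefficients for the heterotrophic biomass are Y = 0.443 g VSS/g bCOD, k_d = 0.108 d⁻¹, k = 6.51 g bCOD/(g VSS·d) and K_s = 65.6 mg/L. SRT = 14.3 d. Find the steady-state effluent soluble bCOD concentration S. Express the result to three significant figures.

S ≈ 4.31 mg/L

From the Monod/SRT balance for a CMAS, S = K_s·(1+k_d θ_c)/[θ_c·(Y k − k_d) − 1] = 65.6 × (1 + 0.108 × 14.3) / [14.3 × (0.443 × 6.51 − 0.108) − 1] = 166.9 / 38.70 = 4.313 mg/L.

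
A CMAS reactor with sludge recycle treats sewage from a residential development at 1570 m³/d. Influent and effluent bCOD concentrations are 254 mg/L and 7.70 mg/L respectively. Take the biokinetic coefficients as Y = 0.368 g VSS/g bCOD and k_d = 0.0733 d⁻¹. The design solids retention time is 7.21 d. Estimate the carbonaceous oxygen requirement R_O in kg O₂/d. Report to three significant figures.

R_O ≈ 254 kg O₂/d

The observed yield is Y_obs = Y/(1 + k_d·θ_c) = 0.368 / (1 + 0.0733 × 7.21) = 0.368 / 1.528 = 0.2408 g VSS per g bCOD removed.
ΔS = 254 − 7.70 = 246.3 mg/L, so the substrate removal rate is 1570 × 246.3/1000 = 386.7 kg bCOD/d.
Biomass synthesised: P_X = Y_obs × 386.7 = 93.10 kg VSS/d.
R_O = Q·(S₀ − S) − 1.42·P_X = 386.7 − 1.42 × 93.10 = 254.5 kg O₂/d.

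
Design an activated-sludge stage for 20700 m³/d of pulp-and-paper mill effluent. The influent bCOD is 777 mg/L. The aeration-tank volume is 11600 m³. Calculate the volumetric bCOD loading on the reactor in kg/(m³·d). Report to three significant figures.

Applied bCOD load per unit volume = Q·S₀/V = (20700 × 777/1000)/11600 = 1.387 kg bCOD·m⁻³·d⁻¹.

L_v ≈ 1.39 kg bCOD/(m³·d)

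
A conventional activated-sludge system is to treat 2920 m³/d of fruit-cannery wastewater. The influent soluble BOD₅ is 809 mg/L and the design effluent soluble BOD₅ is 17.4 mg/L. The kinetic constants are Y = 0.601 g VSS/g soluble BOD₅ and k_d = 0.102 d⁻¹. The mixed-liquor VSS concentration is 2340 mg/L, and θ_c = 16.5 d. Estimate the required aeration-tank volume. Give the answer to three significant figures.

V ≈ 3650 m³

From the SRT design equation V = Y Q (S₀−S) θ_c / [X (1 + k_d θ_c)] = 0.601 × 2920 × (809 − 17.4) × 16.5 / [2340 × (1 + 0.102 × 16.5)] = 2.29×10^7 / 6278 = 3651 m³.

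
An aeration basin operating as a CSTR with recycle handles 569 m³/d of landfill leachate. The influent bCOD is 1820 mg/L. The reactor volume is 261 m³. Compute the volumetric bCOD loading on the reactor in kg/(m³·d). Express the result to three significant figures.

L_v ≈ 3.97 kg bCOD/(m³·d)

Applied bCOD load per unit volume = Q·S₀/V = (569 × 1820/1000)/261.0 = 3.968 kg bCOD·m⁻³·d⁻¹.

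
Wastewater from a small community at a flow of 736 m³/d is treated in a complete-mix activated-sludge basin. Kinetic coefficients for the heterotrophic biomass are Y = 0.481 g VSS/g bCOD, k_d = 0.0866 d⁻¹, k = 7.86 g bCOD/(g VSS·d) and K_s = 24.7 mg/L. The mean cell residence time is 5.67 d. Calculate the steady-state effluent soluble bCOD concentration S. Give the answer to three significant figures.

S ≈ 1.85 mg/L

From the Monod/SRT balance for a CMAS, S = K_s·(1+k_d θ_c)/[θ_c·(Y k − k_d) − 1] = 24.7 × (1 + 0.0866 × 5.67) / [5.67 × (0.481 × 7.86 − 0.0866) − 1] = 36.83 / 19.95 = 1.846 mg/L.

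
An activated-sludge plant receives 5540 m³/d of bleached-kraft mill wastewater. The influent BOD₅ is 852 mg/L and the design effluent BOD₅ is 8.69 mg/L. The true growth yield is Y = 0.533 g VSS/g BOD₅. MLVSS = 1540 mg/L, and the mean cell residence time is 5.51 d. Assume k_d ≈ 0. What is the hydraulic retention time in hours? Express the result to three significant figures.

τ ≈ 38.6 h

Biomass mass balance (decay neglected): V·X = Y·Q·(S₀ − S)·θ_c, so V = 0.533 × 5540 × (852 − 8.69) × 5.51 / 1540 = 8910 m³.
Hydraulic retention time τ = V/Q = 8910 / 5540 = 1.608 d = 38.60 h.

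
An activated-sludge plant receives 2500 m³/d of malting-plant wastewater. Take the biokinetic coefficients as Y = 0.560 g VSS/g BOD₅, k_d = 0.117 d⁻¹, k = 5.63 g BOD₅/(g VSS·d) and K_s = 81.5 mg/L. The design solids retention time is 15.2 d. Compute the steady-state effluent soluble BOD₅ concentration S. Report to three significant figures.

S ≈ 5.02 mg/L

From the Monod/SRT balance for a CMAS, S = K_s·(1+k_d θ_c)/[θ_c·(Y k − k_d) − 1] = 81.5 × (1 + 0.117 × 15.2) / [15.2 × (0.560 × 5.63 − 0.117) − 1] = 226.4 / 45.14 = 5.016 mg/L.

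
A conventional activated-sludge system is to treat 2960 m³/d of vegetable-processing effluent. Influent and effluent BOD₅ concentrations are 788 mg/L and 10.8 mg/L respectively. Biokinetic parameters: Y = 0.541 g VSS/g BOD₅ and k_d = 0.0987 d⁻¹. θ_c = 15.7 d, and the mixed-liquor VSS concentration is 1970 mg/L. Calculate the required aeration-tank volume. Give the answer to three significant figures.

From the SRT design equation V = Y Q (S₀−S) θ_c / [X (1 + k_d θ_c)] = 0.541 × 2960 × (788 − 10.8) × 15.7 / [1970 × (1 + 0.0987 × 15.7)] = 1.95×10^7 / 5023 = 3890 m³.

V ≈ 3890 m³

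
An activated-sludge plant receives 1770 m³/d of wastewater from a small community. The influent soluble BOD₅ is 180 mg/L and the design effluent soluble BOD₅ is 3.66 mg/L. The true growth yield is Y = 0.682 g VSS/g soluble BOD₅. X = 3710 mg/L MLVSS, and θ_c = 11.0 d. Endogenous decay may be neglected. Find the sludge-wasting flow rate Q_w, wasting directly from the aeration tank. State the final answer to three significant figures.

Q_w ≈ 57.4 m³/d

V·X = Y·Q·ΔS·θ_c gives V = 0.682 × 1770 × (180 − 3.66) × 11.0 / 3710 = 631.1 m³.
For wasting at MLVSS concentration, Q_w = V/θ_c = 631.1/11.0 = 57.38 m³/d.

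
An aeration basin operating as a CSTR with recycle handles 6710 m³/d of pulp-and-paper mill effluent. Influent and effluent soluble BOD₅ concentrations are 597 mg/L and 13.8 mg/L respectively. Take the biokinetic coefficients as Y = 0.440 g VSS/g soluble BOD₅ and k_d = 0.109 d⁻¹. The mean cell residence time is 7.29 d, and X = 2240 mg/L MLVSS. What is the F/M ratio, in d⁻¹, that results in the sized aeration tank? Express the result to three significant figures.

From the SRT design equation V = Y Q (S₀−S) θ_c / [X (1 + k_d θ_c)] = 0.440 × 6710 × (597 − 13.8) × 7.29 / [2240 × (1 + 0.109 × 7.29)] = 1.26×10^7 / 4020 = 3122 m³.
F/M = Q·S₀ / (V·X) = 6710 × 597 / (3122 × 2240) = 0.5727 g soluble BOD₅·(g VSS·d)⁻¹.

F/M ≈ 0.573 d⁻¹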